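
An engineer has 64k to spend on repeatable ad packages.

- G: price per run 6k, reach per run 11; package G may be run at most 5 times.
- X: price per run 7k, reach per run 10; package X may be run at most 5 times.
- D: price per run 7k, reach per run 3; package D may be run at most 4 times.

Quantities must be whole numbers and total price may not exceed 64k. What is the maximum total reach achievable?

95

This is a bounded integer knapsack.
G has the best ratio (11/6); taking only G gives at most 5×11 = 55 (stopped by the supply cap of 5).
Mixing does better — 5×G and 4×X: price 58 ≤ 64, reach 5·11 + 4·10 = 95.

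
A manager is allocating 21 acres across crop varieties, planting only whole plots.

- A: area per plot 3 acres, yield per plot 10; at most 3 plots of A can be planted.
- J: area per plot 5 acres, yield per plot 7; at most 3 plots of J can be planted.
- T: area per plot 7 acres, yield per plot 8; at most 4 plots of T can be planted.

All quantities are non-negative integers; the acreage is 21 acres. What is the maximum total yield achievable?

A has the best ratio (10/3); taking only A gives at most 3×10 = 30 (stopped by the supply cap of 3).
Mixing does better — 3×A, 1×J, and 1×T: area 21 ≤ 21, yield 3·10 + 1·7 + 1·8 = 45.

45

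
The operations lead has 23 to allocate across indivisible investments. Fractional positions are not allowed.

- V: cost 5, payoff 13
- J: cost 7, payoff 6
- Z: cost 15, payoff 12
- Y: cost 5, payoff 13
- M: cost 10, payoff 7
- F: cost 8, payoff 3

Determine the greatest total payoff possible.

Allowing fractional choices, the relaxed optimum would be about 36.8, but investments are indivisible.
V + J + Y: cost 5 + 7 + 5 = 17 ≤ 23, payoff 13 + 6 + 13 = 32.
V + Y + F: cost 5 + 5 + 8 = 18 ≤ 23, payoff 13 + 13 + 3 = 29.
V + Y + M: cost 5 + 5 + 10 = 20 ≤ 23, payoff 13 + 13 + 7 = 33.
Best is V, Y, and M with total payoff 33.

33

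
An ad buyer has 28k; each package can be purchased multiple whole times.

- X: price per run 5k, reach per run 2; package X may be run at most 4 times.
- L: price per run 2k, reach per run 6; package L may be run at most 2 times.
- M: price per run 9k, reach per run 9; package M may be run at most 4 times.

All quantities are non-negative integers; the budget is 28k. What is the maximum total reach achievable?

Take 1×X, 2×L, and 2×M: price 27 ≤ 28, reach 1·2 + 2·6 + 2·9 = 32.
L has the best ratio (6/2) and is taken to its limit of 2; remaining capacity is filled optimally with the others.

32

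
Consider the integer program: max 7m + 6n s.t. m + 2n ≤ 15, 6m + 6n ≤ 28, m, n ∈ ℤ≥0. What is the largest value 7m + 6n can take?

28

Relaxing integrality, the LP optimum is 32.67 at (m,n) = (4.67, 0), which is not an integer point.
(m,n)=(4,0): 1·4+2·0=4≤15, 6·4+6·0=24≤28, objective 28.
(m,n)=(3,1): 1·3+2·1=5≤15, 6·3+6·1=24≤28, objective 27.
The best lattice point is (4,0), giving 28.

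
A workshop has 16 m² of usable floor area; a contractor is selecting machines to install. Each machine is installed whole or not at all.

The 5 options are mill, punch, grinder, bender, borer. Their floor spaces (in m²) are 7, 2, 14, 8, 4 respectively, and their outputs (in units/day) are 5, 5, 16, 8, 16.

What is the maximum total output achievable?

29

Take punch, bender, and borer: floor space 2 + 8 + 4 = 14 ≤ 16, output 5 + 8 + 16 = 29.
No other feasible combination does better.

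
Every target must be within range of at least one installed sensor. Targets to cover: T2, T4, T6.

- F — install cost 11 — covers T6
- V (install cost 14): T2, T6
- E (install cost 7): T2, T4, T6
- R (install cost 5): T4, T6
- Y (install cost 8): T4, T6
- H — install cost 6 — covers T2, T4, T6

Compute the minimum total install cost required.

6

H alone covers T2, T4, T6 — every target.
Total install cost: 6.
No cover costs less than 6.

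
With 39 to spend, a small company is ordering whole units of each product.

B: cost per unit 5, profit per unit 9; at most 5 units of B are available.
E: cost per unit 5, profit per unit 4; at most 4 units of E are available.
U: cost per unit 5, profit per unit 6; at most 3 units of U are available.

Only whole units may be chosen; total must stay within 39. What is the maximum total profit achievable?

57

5×B, 1×E, and 1×U: cost 35 ≤ 39, profit 5·9 + 1·4 + 1·6 = 55.
5×B and 2×U: cost 35 ≤ 39, profit 5·9 + 2·6 = 57.
Best is 57.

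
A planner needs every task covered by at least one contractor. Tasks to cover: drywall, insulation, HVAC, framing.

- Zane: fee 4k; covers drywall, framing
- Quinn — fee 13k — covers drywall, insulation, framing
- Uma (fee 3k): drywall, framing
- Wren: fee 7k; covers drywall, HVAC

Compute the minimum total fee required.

20

The greedy cost-per-new-task heuristic would pick Uma, Wren, and Quinn for 23, but a cheaper cover exists.
Choose Quinn and Wren: together they cover drywall, insulation, HVAC, framing — every task.
Total fee: 13 + 7 = 20.
No cover costs less than 20.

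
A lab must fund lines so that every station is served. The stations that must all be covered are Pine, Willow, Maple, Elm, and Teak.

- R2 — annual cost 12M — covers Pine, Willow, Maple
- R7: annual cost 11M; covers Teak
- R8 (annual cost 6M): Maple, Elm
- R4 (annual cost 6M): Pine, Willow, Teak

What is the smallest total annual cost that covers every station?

12

Choose R8 and R4: together they cover Pine, Willow, Maple, Elm, Teak — every station.
Total annual cost: 6 + 6 = 12.
No cover costs less than 12.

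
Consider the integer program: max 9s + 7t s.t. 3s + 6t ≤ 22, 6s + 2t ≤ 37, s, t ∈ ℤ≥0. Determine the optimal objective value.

54

The continuous relaxation peaks at (5.93, 0.7) with value 58.30; rounding to a feasible lattice point costs some objective.
(s,t)=(6,0): 3·6+6·0=18≤22, 6·6+2·0=36≤37, objective 54.
(s,t)=(5,1): 3·5+6·1=21≤22, 6·5+2·1=32≤37, objective 52.
(s,t)=(5,0): 3·5+6·0=15≤22, 6·5+2·0=30≤37, objective 45.
No feasible integer point exceeds 54.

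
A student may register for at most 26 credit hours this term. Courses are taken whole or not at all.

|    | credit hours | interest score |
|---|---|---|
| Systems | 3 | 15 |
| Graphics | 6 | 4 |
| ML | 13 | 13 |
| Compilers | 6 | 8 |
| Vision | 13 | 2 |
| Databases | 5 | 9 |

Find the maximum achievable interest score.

Treat it as a binary knapsack problem.
Allowing fractional choices, the relaxed optimum would be about 44.0, but courses are indivisible.
Systems + ML + Databases: credit hours 3 + 13 + 5 = 21 ≤ 26, interest score 15 + 13 + 9 = 37.
Systems + Graphics + Compilers + Databases: credit hours 3 + 6 + 6 + 5 = 20 ≤ 26, interest score 15 + 4 + 8 + 9 = 36.
Best is Systems, ML, and Databases with total interest score 37.

37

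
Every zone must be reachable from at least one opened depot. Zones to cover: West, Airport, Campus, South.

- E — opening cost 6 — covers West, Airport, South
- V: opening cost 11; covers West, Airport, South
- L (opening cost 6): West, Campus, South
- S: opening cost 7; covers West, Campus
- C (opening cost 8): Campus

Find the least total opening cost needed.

12

Choose E and L: together they cover West, Airport, Campus, South — every zone.
Total opening cost: 6 + 6 = 12.
No cover costs less than 12.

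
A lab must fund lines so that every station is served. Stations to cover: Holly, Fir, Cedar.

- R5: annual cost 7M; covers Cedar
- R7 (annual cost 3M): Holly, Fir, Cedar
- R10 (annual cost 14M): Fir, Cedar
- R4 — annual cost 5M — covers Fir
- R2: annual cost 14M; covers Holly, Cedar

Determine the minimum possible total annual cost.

3

R7 alone covers Holly, Fir, Cedar — every station.
Total annual cost: 3.
No cover costs less than 3.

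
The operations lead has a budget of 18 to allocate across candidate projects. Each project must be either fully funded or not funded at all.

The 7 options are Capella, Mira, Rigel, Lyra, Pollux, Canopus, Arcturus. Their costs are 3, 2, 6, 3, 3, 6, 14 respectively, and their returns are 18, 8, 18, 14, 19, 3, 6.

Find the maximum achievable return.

Treat it as a binary knapsack problem.
Allowing fractional choices, the relaxed optimum would be about 77.5, but projects are indivisible.
Capella + Mira + Rigel + Pollux: cost 3 + 2 + 6 + 3 = 14 ≤ 18, return 18 + 8 + 18 + 19 = 63.
Capella + Rigel + Lyra + Pollux: cost 3 + 6 + 3 + 3 = 15 ≤ 18, return 18 + 18 + 14 + 19 = 69.
Capella + Mira + Rigel + Lyra + Pollux: cost 3 + 2 + 6 + 3 + 3 = 17 ≤ 18, return 18 + 8 + 18 + 14 + 19 = 77.
Best is Capella, Mira, Rigel, Lyra, and Pollux with total return 77.

77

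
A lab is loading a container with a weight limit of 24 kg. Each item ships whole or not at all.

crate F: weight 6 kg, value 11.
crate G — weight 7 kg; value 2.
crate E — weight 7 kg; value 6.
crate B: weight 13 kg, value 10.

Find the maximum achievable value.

21

Treat it as a binary knapsack problem.
Allowing fractional choices, the relaxed optimum would be about 25.5, but items are indivisible.
crate F + crate G + crate E: weight 6 + 7 + 7 = 20 ≤ 24, value 11 + 2 + 6 = 19.
crate F + crate B: weight 6 + 13 = 19 ≤ 24, value 11 + 10 = 21.
Best is crate F and crate B with total value 21.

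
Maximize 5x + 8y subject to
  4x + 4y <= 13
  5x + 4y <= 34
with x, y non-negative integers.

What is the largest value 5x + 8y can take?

24

The continuous relaxation peaks at (0, 3.25) with value 26.00; rounding to a feasible lattice point costs some objective.
(x,y)=(0,3): 4·0+4·3=12≤13, 5·0+4·3=12≤34, objective 24.
(x,y)=(1,2): 4·1+4·2=12≤13, 5·1+4·2=13≤34, objective 21.
(x,y)=(0,2): 4·0+4·2=8≤13, 5·0+4·2=8≤34, objective 16.
The best lattice point is (0,3), giving 24.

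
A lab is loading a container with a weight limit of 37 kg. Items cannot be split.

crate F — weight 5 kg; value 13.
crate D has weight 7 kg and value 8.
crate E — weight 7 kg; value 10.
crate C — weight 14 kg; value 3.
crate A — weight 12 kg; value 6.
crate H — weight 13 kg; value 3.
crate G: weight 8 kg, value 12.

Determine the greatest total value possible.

43

Treat it as a binary knapsack problem.
Take crate F, crate D, crate E, and crate G: weight 5 + 7 + 7 + 8 = 27 ≤ 37, value 13 + 8 + 10 + 12 = 43.
No other feasible combination does better.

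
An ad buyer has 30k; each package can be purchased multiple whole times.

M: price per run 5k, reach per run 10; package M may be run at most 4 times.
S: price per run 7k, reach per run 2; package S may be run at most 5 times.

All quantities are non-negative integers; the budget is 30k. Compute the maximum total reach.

42

This is a bounded integer knapsack.
4×M and 1×S: price 27 ≤ 30, reach 4·10 + 1·2 = 42.
4×M: price 20 ≤ 30, reach 4·10 = 40.
Best is 42.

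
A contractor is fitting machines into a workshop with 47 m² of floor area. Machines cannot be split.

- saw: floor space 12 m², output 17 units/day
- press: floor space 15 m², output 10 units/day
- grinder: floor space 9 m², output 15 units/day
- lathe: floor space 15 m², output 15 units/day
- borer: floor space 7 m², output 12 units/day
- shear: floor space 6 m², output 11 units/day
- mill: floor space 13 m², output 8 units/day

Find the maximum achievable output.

Treat it as a binary knapsack problem.
saw + grinder + lathe + borer: floor space 12 + 9 + 15 + 7 = 43 ≤ 47, output 17 + 15 + 15 + 12 = 59.
saw + grinder + borer + shear + mill: floor space 12 + 9 + 7 + 6 + 13 = 47 ≤ 47, output 17 + 15 + 12 + 11 + 8 = 63.
Best is saw, grinder, borer, shear, and mill with total output 63.

63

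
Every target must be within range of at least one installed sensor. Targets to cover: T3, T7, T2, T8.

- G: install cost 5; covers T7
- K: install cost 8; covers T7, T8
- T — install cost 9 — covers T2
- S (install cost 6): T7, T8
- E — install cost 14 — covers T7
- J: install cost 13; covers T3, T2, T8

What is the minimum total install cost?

The greedy cost-per-new-target heuristic would pick S and J for 19, but a cheaper cover exists.
Choose G and J: together they cover T3, T7, T2, T8 — every target.
Total install cost: 5 + 13 = 18.
No cover costs less than 18.

18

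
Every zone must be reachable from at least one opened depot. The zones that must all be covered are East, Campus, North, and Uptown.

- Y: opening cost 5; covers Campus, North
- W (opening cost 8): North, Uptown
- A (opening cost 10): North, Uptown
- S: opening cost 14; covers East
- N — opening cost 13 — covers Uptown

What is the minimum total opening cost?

27

This is an integer covering problem.
Choose Y, W, and S: together they cover East, Campus, North, Uptown — every zone.
Total opening cost: 5 + 8 + 14 = 27.
No cover costs less than 27.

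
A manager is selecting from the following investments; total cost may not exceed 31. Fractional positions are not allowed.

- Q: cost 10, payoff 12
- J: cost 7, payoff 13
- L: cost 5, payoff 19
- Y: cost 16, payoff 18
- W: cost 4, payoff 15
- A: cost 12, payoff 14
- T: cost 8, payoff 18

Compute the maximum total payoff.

66

Treat it as a binary knapsack problem.
Take L, W, A, and T: cost 5 + 4 + 12 + 8 = 29 ≤ 31, payoff 19 + 15 + 14 + 18 = 66.
No other feasible combination does better.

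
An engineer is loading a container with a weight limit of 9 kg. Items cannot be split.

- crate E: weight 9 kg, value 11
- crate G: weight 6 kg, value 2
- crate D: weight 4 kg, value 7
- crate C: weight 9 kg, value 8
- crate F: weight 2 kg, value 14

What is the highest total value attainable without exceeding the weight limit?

21

Allowing fractional choices, the relaxed optimum would be about 24.7, but items are indivisible.
crate G + crate F: weight 6 + 2 = 8 ≤ 9, value 2 + 14 = 16.
crate F: weight 2 ≤ 9, value 14.
crate D + crate F: weight 4 + 2 = 6 ≤ 9, value 7 + 14 = 21.
Best is crate D and crate F with total value 21.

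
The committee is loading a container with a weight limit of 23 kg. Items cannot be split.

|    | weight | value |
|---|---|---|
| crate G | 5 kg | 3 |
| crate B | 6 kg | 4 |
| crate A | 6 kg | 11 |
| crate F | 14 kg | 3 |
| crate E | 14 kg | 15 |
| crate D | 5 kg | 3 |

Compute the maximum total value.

crate G + crate B + crate A + crate D: weight 5 + 6 + 6 + 5 = 22 ≤ 23, value 3 + 4 + 11 + 3 = 21.
crate B + crate E: weight 6 + 14 = 20 ≤ 23, value 4 + 15 = 19.
crate A + crate E: weight 6 + 14 = 20 ≤ 23, value 11 + 15 = 26.
Best is crate A and crate E with total value 26.

26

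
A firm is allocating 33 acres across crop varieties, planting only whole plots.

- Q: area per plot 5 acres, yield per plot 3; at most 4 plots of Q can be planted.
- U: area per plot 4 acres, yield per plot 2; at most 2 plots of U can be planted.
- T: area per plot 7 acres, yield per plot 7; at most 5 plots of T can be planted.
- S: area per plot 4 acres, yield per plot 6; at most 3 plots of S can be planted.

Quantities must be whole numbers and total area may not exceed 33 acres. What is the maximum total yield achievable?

39

S has the best ratio (6/4); taking only S gives at most 3×6 = 18 (stopped by the supply cap of 3).
Mixing does better — 3×T and 3×S: area 33 ≤ 33, yield 3·7 + 3·6 = 39.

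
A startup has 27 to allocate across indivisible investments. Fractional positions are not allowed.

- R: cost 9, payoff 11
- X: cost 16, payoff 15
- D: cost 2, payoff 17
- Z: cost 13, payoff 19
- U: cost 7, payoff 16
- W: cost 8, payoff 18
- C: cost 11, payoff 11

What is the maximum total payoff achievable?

Take R, D, U, and W: cost 9 + 2 + 7 + 8 = 26 ≤ 27, payoff 11 + 17 + 16 + 18 = 62.
No other feasible combination does better.

62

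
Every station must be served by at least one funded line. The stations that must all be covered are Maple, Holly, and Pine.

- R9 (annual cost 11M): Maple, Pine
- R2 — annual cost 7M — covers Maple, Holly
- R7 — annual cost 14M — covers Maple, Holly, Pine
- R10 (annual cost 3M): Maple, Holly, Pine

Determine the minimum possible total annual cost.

3

R10 alone covers Maple, Holly, Pine — every station.
Total annual cost: 3.
No cover costs less than 3.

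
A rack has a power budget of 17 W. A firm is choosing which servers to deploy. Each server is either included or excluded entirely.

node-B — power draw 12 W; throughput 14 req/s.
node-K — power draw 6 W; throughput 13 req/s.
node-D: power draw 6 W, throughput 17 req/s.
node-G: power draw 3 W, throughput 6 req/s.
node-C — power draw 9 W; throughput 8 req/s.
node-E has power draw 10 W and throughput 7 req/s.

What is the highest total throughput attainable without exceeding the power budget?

36

node-K + node-D + node-G: power draw 6 + 6 + 3 = 15 ≤ 17, throughput 13 + 17 + 6 = 36.
node-K + node-D: power draw 6 + 6 = 12 ≤ 17, throughput 13 + 17 = 30.
Best is node-K, node-D, and node-G with total throughput 36.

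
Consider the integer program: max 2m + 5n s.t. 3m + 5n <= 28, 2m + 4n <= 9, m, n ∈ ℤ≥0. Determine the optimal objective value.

The continuous relaxation peaks at (0, 2.25) with value 11.25; rounding to a feasible lattice point costs some objective.
(m,n)=(0,2) is feasible, giving 10.
(m,n)=(1,1) is feasible, giving 7.
(m,n)=(0,1) is feasible, giving 5.
The best lattice point is (0,2), giving 10.

10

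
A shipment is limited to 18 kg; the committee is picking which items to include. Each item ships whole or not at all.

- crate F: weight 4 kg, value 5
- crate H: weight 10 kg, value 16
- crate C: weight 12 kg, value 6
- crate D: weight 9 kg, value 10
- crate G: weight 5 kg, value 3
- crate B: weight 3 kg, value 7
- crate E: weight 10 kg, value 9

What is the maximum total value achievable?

Allowing fractional choices, the relaxed optimum would be about 29.1, but items are indivisible.
crate H + crate G + crate B: weight 10 + 5 + 3 = 18 ≤ 18, value 16 + 3 + 7 = 26.
crate F + crate H + crate B: weight 4 + 10 + 3 = 17 ≤ 18, value 5 + 16 + 7 = 28.
Best is crate F, crate H, and crate B with total value 28.

28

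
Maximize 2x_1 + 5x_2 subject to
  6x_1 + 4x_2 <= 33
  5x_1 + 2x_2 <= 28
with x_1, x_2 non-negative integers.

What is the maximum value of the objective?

Relaxing integrality, the LP optimum is 41.25 at (x_1,x_2) = (0, 8.25), which is not an integer point.
(x_1,x_2)=(0,8) is feasible, giving 40.
(x_1,x_2)=(0,7) is feasible, giving 35.
The best lattice point is (0,8), giving 40.

40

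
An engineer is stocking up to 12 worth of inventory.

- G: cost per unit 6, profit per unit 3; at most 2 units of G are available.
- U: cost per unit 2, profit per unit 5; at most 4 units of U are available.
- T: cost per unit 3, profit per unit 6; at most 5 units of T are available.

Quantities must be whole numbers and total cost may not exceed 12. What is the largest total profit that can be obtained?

3×U and 2×T: cost 12 ≤ 12, profit 3·5 + 2·6 = 27.
4×U and 1×T: cost 11 ≤ 12, profit 4·5 + 1·6 = 26.
Best is 27.

27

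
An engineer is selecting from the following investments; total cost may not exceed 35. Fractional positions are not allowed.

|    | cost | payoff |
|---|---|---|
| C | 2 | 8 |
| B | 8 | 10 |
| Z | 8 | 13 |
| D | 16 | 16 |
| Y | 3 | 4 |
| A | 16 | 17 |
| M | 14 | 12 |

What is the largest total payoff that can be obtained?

48

Treat it as a binary knapsack problem.
Allowing fractional choices, the relaxed optimum would be about 49.9, but investments are indivisible.
C + B + Z + A: cost 2 + 8 + 8 + 16 = 34 ≤ 35, payoff 8 + 10 + 13 + 17 = 48.
C + B + Z + D: cost 2 + 8 + 8 + 16 = 34 ≤ 35, payoff 8 + 10 + 13 + 16 = 47.
C + B + Z + Y + M: cost 2 + 8 + 8 + 3 + 14 = 35 ≤ 35, payoff 8 + 10 + 13 + 4 + 12 = 47.
Best is C, B, Z, and A with total payoff 48.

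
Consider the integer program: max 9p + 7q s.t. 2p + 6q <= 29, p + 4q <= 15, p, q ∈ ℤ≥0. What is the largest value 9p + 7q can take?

The continuous relaxation peaks at (14.5, 0) with value 130.50; rounding to a feasible lattice point costs some objective.
(p,q)=(14,0): 2·14+6·0=28≤29, 1·14+4·0=14≤15, objective 126.
(p,q)=(13,0): 2·13+6·0=26≤29, 1·13+4·0=13≤15, objective 117.
No feasible integer point exceeds 126.

126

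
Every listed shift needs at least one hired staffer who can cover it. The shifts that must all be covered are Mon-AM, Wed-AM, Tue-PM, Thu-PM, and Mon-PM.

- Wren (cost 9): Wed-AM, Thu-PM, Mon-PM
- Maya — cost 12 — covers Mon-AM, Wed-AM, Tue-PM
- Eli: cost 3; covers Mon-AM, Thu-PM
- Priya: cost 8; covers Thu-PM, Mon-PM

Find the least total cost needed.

20

The greedy cost-per-new-shift heuristic would pick Eli, Wren, and Maya for 24, but a cheaper cover exists.
Choose Maya and Priya: together they cover Mon-AM, Wed-AM, Tue-PM, Thu-PM, Mon-PM — every shift.
Total cost: 12 + 8 = 20.
No cover costs less than 20.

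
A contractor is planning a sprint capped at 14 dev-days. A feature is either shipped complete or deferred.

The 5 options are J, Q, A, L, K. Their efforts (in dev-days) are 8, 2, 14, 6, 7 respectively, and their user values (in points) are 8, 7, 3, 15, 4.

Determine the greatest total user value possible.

Q + L: effort 2 + 6 = 8 ≤ 14, user value 7 + 15 = 22.
J + L: effort 8 + 6 = 14 ≤ 14, user value 8 + 15 = 23.
Best is J and L with total user value 23.

23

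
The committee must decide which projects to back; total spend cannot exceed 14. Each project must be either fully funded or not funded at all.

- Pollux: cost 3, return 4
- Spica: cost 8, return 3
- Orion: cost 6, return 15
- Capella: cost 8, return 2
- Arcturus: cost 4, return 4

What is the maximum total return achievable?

23

Allowing fractional choices, the relaxed optimum would be about 23.4, but projects are indivisible.
Orion + Arcturus: cost 6 + 4 = 10 ≤ 14, return 15 + 4 = 19.
Pollux + Orion: cost 3 + 6 = 9 ≤ 14, return 4 + 15 = 19.
Pollux + Orion + Arcturus: cost 3 + 6 + 4 = 13 ≤ 14, return 4 + 15 + 4 = 23.
Best is Pollux, Orion, and Arcturus with total return 23.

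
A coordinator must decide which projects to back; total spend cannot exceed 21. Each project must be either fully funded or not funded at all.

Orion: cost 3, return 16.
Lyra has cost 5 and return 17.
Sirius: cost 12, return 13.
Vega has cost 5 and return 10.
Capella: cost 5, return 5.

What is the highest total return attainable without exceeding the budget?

Allowing fractional choices, the relaxed optimum would be about 51.7, but projects are indivisible.
Orion + Lyra + Vega + Capella: cost 3 + 5 + 5 + 5 = 18 ≤ 21, return 16 + 17 + 10 + 5 = 48.
Orion + Lyra + Vega: cost 3 + 5 + 5 = 13 ≤ 21, return 16 + 17 + 10 = 43.
Orion + Lyra + Sirius: cost 3 + 5 + 12 = 20 ≤ 21, return 16 + 17 + 13 = 46.
Best is Orion, Lyra, Vega, and Capella with total return 48.

48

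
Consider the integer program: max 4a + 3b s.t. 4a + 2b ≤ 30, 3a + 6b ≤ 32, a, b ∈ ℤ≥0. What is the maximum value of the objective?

31

The continuous relaxation peaks at (6.44, 2.11) with value 32.11; rounding to a feasible lattice point costs some objective.
(a,b)=(7,1): 4·7+2·1=30≤30, 3·7+6·1=27≤32, objective 31.
(a,b)=(6,2): 4·6+2·2=28≤30, 3·6+6·2=30≤32, objective 30.
(a,b)=(7,0): 4·7+2·0=28≤30, 3·7+6·0=21≤32, objective 28.
Maximum is 31 at (a,b)=(7,1).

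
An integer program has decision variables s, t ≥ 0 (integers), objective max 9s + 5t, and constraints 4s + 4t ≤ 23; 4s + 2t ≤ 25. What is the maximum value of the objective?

The continuous relaxation peaks at (5.75, 0) with value 51.75; rounding to a feasible lattice point costs some objective.
(s,t)=(5,0): 4·5+4·0=20≤23, 4·5+2·0=20≤25, objective 45.
(s,t)=(4,1): 4·4+4·1=20≤23, 4·4+2·1=18≤25, objective 41.
(s,t)=(4,0): 4·4+4·0=16≤23, 4·4+2·0=16≤25, objective 36.
No feasible integer point exceeds 45.

45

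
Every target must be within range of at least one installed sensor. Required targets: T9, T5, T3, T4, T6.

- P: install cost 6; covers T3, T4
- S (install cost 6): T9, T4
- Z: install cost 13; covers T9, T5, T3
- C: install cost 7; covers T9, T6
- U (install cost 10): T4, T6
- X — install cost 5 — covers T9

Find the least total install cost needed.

23

The greedy cost-per-new-target heuristic would pick P, C, and Z for 26, but a cheaper cover exists.
Choose Z and U: together they cover T9, T5, T3, T4, T6 — every target.
Total install cost: 13 + 10 = 23.
No cover costs less than 23.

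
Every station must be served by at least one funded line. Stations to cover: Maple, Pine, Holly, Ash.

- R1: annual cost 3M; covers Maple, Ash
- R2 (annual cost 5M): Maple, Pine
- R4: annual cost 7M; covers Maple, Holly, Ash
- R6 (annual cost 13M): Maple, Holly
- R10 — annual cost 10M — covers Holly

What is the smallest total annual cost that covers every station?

This is an integer covering problem.
Choose R2 and R4: together they cover Maple, Pine, Holly, Ash — every station.
Total annual cost: 5 + 7 = 12.

12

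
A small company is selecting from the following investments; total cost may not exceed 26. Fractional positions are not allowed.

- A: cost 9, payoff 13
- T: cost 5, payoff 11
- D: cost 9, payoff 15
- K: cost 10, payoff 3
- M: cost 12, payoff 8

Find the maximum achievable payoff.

Treat it as a binary knapsack problem.
A + T + D: cost 9 + 5 + 9 = 23 ≤ 26, payoff 13 + 11 + 15 = 39.
T + D + M: cost 5 + 9 + 12 = 26 ≤ 26, payoff 11 + 15 + 8 = 34.
Best is A, T, and D with total payoff 39.

39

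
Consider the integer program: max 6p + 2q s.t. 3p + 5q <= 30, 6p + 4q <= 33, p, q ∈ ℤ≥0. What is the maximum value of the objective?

(p,q)=(5,0): 3·5+5·0=15≤30, 6·5+4·0=30≤33, objective 30.
(p,q)=(4,1): 3·4+5·1=17≤30, 6·4+4·1=28≤33, objective 26.
(p,q)=(4,0): 3·4+5·0=12≤30, 6·4+4·0=24≤33, objective 24.
No feasible integer point exceeds 30.

30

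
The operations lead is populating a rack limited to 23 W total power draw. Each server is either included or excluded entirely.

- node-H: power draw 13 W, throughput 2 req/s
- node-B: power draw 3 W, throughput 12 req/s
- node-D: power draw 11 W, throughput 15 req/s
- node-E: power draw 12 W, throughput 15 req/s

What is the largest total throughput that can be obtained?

This is a 0-1 knapsack instance.
Allowing fractional choices, the relaxed optimum would be about 38.2, but servers are indivisible.
node-D + node-E: power draw 11 + 12 = 23 ≤ 23, throughput 15 + 15 = 30.
node-B + node-E: power draw 3 + 12 = 15 ≤ 23, throughput 12 + 15 = 27.
node-B + node-D: power draw 3 + 11 = 14 ≤ 23, throughput 12 + 15 = 27.
Best is node-D and node-E with total throughput 30.

30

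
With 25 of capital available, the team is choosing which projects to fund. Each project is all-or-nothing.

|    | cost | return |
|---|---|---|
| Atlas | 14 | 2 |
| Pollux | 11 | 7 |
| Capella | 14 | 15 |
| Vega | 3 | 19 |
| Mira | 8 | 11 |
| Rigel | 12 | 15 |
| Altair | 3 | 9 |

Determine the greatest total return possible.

This is an integer program with binary decision variables.
Allowing fractional choices, the relaxed optimum would be about 52.8, but projects are indivisible.
Vega + Mira + Rigel: cost 3 + 8 + 12 = 23 ≤ 25, return 19 + 11 + 15 = 45.
Pollux + Vega + Mira + Altair: cost 11 + 3 + 8 + 3 = 25 ≤ 25, return 7 + 19 + 11 + 9 = 46.
Best is Pollux, Vega, Mira, and Altair with total return 46.

46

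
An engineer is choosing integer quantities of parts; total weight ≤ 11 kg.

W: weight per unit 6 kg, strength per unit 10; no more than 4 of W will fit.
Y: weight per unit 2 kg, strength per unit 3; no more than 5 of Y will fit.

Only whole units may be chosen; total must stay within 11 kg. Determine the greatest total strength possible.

16

5×Y: weight 10 ≤ 11, strength 5·3 = 15.
1×W and 2×Y: weight 10 ≤ 11, strength 1·10 + 2·3 = 16.
Best is 16.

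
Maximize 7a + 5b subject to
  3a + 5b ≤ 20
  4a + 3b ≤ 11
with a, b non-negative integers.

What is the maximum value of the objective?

19

Relaxing integrality, the LP optimum is 19.25 at (a,b) = (2.75, 0), which is not an integer point.
(a,b)=(2,1): 3·2+5·1=11≤20, 4·2+3·1=11≤11, objective 19.
(a,b)=(1,2): 3·1+5·2=13≤20, 4·1+3·2=10≤11, objective 17.
The best lattice point is (2,1), giving 19.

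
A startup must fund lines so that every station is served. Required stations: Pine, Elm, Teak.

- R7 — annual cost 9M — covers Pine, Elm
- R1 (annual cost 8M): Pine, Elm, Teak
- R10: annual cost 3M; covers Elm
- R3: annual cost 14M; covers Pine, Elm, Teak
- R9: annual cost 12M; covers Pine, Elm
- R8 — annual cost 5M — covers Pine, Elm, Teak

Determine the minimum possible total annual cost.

5

R8 alone covers Pine, Elm, Teak — every station.
Total annual cost: 5.
No cover costs less than 5.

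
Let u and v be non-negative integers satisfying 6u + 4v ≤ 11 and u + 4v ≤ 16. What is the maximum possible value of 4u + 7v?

Relaxing integrality, the LP optimum is 19.25 at (u,v) = (0, 2.75), which is not an integer point.
(u,v)=(0,2): 6·0+4·2=8≤11, 1·0+4·2=8≤16, objective 14.
(u,v)=(1,1): 6·1+4·1=10≤11, 1·1+4·1=5≤16, objective 11.
(u,v)=(0,1): 6·0+4·1=4≤11, 1·0+4·1=4≤16, objective 7.
The best lattice point is (0,2), giving 14.

14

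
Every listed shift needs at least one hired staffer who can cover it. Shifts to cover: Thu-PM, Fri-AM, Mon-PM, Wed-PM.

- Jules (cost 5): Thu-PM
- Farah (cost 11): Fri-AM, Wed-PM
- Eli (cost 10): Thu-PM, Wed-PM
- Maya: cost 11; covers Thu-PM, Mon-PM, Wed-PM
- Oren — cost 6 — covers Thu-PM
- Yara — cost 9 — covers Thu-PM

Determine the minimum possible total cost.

Choose Farah and Maya: together they cover Thu-PM, Fri-AM, Mon-PM, Wed-PM — every shift.
Total cost: 11 + 11 = 22.

22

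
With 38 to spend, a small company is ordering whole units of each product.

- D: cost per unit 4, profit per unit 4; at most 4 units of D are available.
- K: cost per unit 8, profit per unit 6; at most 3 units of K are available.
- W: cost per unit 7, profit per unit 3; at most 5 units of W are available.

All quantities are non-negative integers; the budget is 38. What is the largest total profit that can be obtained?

D has the best ratio (4/4); taking only D gives at most 4×4 = 16 (stopped by the supply cap of 4).
Mixing does better — 3×D and 3×K: cost 36 ≤ 38, profit 3·4 + 3·6 = 30.

30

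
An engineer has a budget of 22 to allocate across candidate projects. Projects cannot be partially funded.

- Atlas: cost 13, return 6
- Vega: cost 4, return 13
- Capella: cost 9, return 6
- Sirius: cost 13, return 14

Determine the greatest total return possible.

27

Vega + Sirius: cost 4 + 13 = 17 ≤ 22, return 13 + 14 = 27.
Capella + Sirius: cost 9 + 13 = 22 ≤ 22, return 6 + 14 = 20.
Vega + Capella: cost 4 + 9 = 13 ≤ 22, return 13 + 6 = 19.
Best is Vega and Sirius with total return 27.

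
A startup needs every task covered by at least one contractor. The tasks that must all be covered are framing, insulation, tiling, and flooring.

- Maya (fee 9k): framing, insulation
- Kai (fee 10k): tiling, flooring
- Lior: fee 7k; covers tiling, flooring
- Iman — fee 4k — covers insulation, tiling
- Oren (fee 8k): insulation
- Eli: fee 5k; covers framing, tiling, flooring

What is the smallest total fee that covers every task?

Choose Iman and Eli: together they cover framing, insulation, tiling, flooring — every task.
Total fee: 4 + 5 = 9.

9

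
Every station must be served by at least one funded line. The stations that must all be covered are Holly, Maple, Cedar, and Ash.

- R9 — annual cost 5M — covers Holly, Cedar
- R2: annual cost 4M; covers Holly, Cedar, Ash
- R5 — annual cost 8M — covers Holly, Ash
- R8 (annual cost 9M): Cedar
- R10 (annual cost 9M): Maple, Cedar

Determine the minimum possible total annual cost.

13

This is an integer covering problem.
Choose R2 and R10: together they cover Holly, Maple, Cedar, Ash — every station.
Total annual cost: 4 + 9 = 13.
No cover costs less than 13.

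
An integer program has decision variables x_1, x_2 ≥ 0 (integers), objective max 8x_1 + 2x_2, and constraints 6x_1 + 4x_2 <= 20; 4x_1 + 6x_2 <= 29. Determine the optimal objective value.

24

The continuous relaxation peaks at (3.33, 0) with value 26.67; rounding to a feasible lattice point costs some objective.
(x_1,x_2)=(3,0): 6·3+4·0=18≤20, 4·3+6·0=12≤29, objective 24.
(x_1,x_2)=(2,1): 6·2+4·1=16≤20, 4·2+6·1=14≤29, objective 18.
(x_1,x_2)=(2,0): 6·2+4·0=12≤20, 4·2+6·0=8≤29, objective 16.
The best lattice point is (3,0), giving 24.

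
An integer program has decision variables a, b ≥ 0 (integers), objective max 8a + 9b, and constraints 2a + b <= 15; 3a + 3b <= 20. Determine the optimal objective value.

54

Relaxing integrality, the LP optimum is 60.00 at (a,b) = (0, 6.67), which is not an integer point.
(a,b)=(0,6): 2·0+1·6=6≤15, 3·0+3·6=18≤20, objective 54.
(a,b)=(1,5): 2·1+1·5=7≤15, 3·1+3·5=18≤20, objective 53.
(a,b)=(0,5): 2·0+1·5=5≤15, 3·0+3·5=15≤20, objective 45.
Maximum is 54 at (a,b)=(0,6).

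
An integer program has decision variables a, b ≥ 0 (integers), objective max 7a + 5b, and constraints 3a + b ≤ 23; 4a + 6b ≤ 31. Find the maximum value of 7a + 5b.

(a,b)=(7,0) is feasible, giving 49.
(a,b)=(6,1) is feasible, giving 47.
(a,b)=(6,0) is feasible, giving 42.
No feasible integer point exceeds 49.

49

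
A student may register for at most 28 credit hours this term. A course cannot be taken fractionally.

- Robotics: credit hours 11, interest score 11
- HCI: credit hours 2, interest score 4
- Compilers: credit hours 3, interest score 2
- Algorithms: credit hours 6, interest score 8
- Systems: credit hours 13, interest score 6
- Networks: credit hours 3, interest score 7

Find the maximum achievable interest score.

This is a 0-1 knapsack instance.
Allowing fractional choices, the relaxed optimum would be about 33.4, but courses are indivisible.
Robotics + Compilers + Algorithms + Networks: credit hours 11 + 3 + 6 + 3 = 23 ≤ 28, interest score 11 + 2 + 8 + 7 = 28.
Robotics + HCI + Algorithms + Networks: credit hours 11 + 2 + 6 + 3 = 22 ≤ 28, interest score 11 + 4 + 8 + 7 = 30.
Robotics + HCI + Compilers + Algorithms + Networks: credit hours 11 + 2 + 3 + 6 + 3 = 25 ≤ 28, interest score 11 + 4 + 2 + 8 + 7 = 32.
Best is Robotics, HCI, Compilers, Algorithms, and Networks with total interest score 32.

32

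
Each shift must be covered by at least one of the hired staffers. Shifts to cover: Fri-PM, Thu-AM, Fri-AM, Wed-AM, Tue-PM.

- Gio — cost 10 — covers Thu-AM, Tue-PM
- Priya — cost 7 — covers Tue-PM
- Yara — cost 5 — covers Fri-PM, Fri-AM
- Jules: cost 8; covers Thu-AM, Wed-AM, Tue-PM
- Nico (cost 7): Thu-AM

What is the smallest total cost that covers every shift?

Choose Yara and Jules: together they cover Fri-PM, Thu-AM, Fri-AM, Wed-AM, Tue-PM — every shift.
Total cost: 5 + 8 = 13.
No cover costs less than 13.

13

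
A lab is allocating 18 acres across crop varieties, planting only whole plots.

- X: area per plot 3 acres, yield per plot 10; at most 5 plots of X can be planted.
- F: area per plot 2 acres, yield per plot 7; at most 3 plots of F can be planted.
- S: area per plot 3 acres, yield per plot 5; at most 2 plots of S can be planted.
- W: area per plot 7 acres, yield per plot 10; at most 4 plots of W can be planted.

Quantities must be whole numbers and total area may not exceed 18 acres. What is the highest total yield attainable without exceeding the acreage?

This is a bounded integer knapsack.
5×X and 1×F: area 17 ≤ 18, yield 5·10 + 1·7 = 57.
4×X and 3×F: area 18 ≤ 18, yield 4·10 + 3·7 = 61.
Best is 61.

61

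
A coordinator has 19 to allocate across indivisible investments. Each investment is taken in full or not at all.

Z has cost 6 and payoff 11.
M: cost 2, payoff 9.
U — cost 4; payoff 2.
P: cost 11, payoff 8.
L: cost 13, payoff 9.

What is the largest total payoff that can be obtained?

28

Z + M + P: cost 6 + 2 + 11 = 19 ≤ 19, payoff 11 + 9 + 8 = 28.
Z + M + U: cost 6 + 2 + 4 = 12 ≤ 19, payoff 11 + 9 + 2 = 22.
Best is Z, M, and P with total payoff 28.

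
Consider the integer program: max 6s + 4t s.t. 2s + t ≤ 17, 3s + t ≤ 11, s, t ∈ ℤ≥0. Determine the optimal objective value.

44

(s,t)=(0,11): 2·0+1·11=11≤17, 3·0+1·11=11≤11, objective 44.
(s,t)=(0,10): 2·0+1·10=10≤17, 3·0+1·10=10≤11, objective 40.
Maximum is 44 at (s,t)=(0,11).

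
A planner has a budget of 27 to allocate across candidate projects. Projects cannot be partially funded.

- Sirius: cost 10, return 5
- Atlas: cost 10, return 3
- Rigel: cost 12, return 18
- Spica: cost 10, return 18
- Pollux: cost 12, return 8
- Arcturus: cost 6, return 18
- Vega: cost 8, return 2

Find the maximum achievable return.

This is an integer program with binary decision variables.
Take Sirius, Spica, and Arcturus: cost 10 + 10 + 6 = 26 ≤ 27, return 5 + 18 + 18 = 41.
No other feasible combination does better.

41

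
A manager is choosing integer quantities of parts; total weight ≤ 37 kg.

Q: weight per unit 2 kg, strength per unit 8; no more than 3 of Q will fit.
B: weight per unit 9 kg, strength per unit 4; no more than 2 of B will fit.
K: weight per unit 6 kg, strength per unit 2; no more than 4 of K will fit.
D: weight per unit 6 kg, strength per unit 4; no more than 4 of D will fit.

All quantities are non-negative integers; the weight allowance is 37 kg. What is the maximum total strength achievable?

42

3×Q, 1×K, and 4×D: weight 36 ≤ 37, strength 3·8 + 1·2 + 4·4 = 42.
3×Q and 4×D: weight 30 ≤ 37, strength 3·8 + 4·4 = 40.
Best is 42.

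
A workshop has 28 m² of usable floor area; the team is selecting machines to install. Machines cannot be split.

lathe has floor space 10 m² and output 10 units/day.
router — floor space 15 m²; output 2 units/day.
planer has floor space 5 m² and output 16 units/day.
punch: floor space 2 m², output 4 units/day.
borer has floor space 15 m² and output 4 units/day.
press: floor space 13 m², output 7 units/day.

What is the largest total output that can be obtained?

33

Take lathe, planer, and press: floor space 10 + 5 + 13 = 28 ≤ 28, output 10 + 16 + 7 = 33.
No other feasible combination does better.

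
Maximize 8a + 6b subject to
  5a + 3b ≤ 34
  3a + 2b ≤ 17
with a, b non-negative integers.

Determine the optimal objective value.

The continuous relaxation peaks at (0, 8.5) with value 51.00; rounding to a feasible lattice point costs some objective.
(a,b)=(1,7): 5·1+3·7=26≤34, 3·1+2·7=17≤17, objective 50.
(a,b)=(0,8): 5·0+3·8=24≤34, 3·0+2·8=16≤17, objective 48.
(a,b)=(1,6): 5·1+3·6=23≤34, 3·1+2·6=15≤17, objective 44.
(a,b)=(0,7): 5·0+3·7=21≤34, 3·0+2·7=14≤17, objective 42.
The best lattice point is (1,7), giving 50.

50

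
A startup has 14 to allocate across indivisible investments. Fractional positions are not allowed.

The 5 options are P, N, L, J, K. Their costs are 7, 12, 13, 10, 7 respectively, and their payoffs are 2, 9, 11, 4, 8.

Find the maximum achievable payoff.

Allowing fractional choices, the relaxed optimum would be about 13.9, but investments are indivisible.
N: cost 12 ≤ 14, payoff 9.
P + K: cost 7 + 7 = 14 ≤ 14, payoff 2 + 8 = 10.
L: cost 13 ≤ 14, payoff 11.
Best is L with total payoff 11.

11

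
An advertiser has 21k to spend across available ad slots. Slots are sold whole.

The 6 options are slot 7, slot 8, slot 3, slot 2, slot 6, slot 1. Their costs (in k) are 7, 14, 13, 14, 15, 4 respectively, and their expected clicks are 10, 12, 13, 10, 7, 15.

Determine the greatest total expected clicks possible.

28

This is a 0-1 knapsack instance.
Take slot 3 and slot 1: cost 13 + 4 = 17 ≤ 21, expected clicks 13 + 15 = 28.
No other feasible combination does better.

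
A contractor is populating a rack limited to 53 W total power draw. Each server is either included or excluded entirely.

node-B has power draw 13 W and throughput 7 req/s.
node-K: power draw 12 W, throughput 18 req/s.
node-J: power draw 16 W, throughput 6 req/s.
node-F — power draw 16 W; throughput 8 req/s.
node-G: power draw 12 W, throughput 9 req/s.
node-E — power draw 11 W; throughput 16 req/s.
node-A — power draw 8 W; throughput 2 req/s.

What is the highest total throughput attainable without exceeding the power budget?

Take node-K, node-F, node-G, and node-E: power draw 12 + 16 + 12 + 11 = 51 ≤ 53, throughput 18 + 8 + 9 + 16 = 51.
No other feasible combination does better.

51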